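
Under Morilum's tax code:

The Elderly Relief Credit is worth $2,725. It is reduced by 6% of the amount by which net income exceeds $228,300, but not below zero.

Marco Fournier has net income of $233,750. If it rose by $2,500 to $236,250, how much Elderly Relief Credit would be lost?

At $233,750 — 6% of the $5,450 excess over $228,300 is $327; credit = $2,725 − $327 = $2,398.
At $236,250 — 6% of the $7,950 excess over $228,300 is $477; credit = $2,725 − $477 = $2,248.
Lost: $2,398 − $2,248 = $150.

$150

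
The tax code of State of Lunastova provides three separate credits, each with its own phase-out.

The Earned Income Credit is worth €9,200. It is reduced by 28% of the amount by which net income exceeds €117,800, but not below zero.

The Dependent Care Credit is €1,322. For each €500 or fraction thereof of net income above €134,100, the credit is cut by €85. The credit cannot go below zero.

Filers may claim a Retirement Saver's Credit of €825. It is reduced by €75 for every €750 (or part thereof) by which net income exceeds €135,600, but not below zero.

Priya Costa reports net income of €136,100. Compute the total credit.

€5,808

Earned Income Credit: 28% of the €18,300 excess over €117,800 is €5,124; credit = €9,200 − €5,124 = €4,076.
Dependent Care Credit: income exceeds €134,100 by €2,000, which is 4 full-or-partial €500 increments; reduction = 4 × €85 = €340, leaving €982.
Retirement Saver's Credit: income exceeds €135,600 by €500, which is 1 full-or-partial €750 increment; reduction = 1 × €75 = €75, leaving €750.
Total: €4,076 + €982 + €750 = €5,808.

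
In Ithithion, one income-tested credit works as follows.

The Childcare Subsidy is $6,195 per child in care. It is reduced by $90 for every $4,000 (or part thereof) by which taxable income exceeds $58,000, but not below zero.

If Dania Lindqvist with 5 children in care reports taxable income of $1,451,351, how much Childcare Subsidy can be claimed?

Childcare Subsidy: base = 5 × $6,195 = $30,975. income exceeds $58,000 by $1,393,351 → 349 increments × $90 = $31,410 ≥ base, so the credit is $0.

$0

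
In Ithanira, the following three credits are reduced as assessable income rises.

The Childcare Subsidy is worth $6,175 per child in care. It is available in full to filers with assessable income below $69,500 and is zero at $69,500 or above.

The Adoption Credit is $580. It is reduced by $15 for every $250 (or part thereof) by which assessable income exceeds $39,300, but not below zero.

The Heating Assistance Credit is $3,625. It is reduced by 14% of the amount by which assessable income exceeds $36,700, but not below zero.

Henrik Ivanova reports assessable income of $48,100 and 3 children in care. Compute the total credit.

Childcare Subsidy: base = 3 × $6,175 = $18,525. $48,100 is below the $69,500 cutoff, so the full $18,525 applies.
Adoption Credit: income exceeds $39,300 by $8,800, which is 36 full-or-partial $250 increments; reduction = 36 × $15 = $540, leaving $40.
Heating Assistance Credit: 14% of the $11,400 excess over $36,700 is $1,596; credit = $3,625 − $1,596 = $2,029.
Total: $18,525 + $40 + $2,029 = $20,594.

$20,594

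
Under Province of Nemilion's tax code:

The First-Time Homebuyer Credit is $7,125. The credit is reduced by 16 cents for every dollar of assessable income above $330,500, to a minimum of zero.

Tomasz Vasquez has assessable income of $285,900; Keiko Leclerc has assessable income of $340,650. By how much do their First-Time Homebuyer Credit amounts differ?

Tomasz ($285,900): First-Time Homebuyer Credit: $285,900 is at or below the $330,500 threshold, so the full $7,125 applies.
Keiko ($340,650): First-Time Homebuyer Credit: 16% of the $10,150 excess over $330,500 is $1,624; credit = $7,125 − $1,624 = $5,501.
Difference: |$7,125 − $5,501| = $1,624.

$1,624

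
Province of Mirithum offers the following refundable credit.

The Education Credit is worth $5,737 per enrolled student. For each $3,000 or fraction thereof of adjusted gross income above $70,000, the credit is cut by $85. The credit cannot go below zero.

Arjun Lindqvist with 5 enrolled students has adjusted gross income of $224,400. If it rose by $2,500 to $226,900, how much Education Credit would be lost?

$85

At $224,400 — base = 5 × $5,737 = $28,685. income exceeds $70,000 by $154,400, which is 52 full-or-partial $3,000 increments; reduction = 52 × $85 = $4,420, leaving $24,265.
At $226,900 — base = 5 × $5,737 = $28,685. income exceeds $70,000 by $156,900, which is 53 full-or-partial $3,000 increments; reduction = 53 × $85 = $4,505, leaving $24,180.
Lost: $24,265 − $24,180 = $85.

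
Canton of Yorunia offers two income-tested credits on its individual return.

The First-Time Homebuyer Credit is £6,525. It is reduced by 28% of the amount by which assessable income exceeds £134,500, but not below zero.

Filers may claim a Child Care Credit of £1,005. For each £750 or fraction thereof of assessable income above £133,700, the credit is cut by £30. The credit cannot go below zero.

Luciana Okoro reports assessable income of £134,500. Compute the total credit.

£7,470

First-Time Homebuyer Credit: £134,500 is at or below the £134,500 threshold, so the full £6,525 applies.
Child Care Credit: income exceeds £133,700 by £800, which is 2 full-or-partial £750 increments; reduction = 2 × £30 = £60, leaving £945.
Total: £6,525 + £945 = £7,470.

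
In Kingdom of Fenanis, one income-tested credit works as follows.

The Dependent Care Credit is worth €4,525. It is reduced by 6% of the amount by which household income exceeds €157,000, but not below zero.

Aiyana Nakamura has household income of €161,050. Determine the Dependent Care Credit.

Dependent Care Credit: 6% of the €4,050 excess over €157,000 is €243; credit = €4,525 − €243 = €4,282.

€4,282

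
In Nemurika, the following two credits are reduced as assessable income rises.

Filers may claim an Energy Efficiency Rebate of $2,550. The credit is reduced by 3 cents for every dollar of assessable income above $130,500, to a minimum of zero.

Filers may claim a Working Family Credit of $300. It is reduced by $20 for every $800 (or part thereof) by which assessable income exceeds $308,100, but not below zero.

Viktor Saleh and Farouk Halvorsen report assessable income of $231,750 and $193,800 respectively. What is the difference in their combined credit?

Viktor ($231,750): Energy Efficiency Rebate: 3% of the $101,250 excess over $130,500 is $3,037.50 ≥ base, so the credit is $0. Working Family Credit: $231,750 is at or below the $308,100 threshold, so the full $300 applies. total $0 + $300 = $300
Farouk ($193,800): Energy Efficiency Rebate: 3% of the $63,300 excess over $130,500 is $1,899; credit = $2,550 − $1,899 = $651. Working Family Credit: $193,800 is at or below the $308,100 threshold, so the full $300 applies. total $651 + $300 = $951
Difference: |$300 − $951| = $651.

$651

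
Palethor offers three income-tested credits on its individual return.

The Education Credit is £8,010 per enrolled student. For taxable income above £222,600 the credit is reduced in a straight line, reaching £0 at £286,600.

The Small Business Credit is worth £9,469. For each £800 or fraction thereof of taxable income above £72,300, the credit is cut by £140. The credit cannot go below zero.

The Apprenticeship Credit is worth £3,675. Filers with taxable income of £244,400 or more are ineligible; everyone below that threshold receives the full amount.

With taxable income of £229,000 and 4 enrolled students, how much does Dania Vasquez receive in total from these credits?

£32,511

Education Credit: base = 4 × £8,010 = £32,040. £229,000 is £6,400 into a £64,000 phase-out range, leaving 57,600/64,000 of the credit: £32,040 × 57,600/64,000 = £28,836.
Small Business Credit: income exceeds £72,300 by £156,700 → 196 increments × £140 = £27,440 ≥ base, so the credit is £0.
Apprenticeship Credit: £229,000 is below the £244,400 cutoff, so the full £3,675 applies.
Total: £28,836 + £0 + £3,675 = £32,511.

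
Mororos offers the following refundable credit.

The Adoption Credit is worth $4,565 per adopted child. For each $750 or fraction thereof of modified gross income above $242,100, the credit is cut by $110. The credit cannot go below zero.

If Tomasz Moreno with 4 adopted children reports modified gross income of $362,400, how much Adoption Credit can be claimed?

$550

Adoption Credit: base = 4 × $4,565 = $18,260. income exceeds $242,100 by $120,300, which is 161 full-or-partial $750 increments; reduction = 161 × $110 = $17,710, leaving $550.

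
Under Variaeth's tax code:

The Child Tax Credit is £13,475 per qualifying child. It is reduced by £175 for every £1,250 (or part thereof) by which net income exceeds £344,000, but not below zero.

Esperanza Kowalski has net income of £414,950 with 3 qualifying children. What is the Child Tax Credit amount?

Child Tax Credit: base = 3 × £13,475 = £40,425. income exceeds £344,000 by £70,950, which is 57 full-or-partial £1,250 increments; reduction = 57 × £175 = £9,975, leaving £30,450.

£30,450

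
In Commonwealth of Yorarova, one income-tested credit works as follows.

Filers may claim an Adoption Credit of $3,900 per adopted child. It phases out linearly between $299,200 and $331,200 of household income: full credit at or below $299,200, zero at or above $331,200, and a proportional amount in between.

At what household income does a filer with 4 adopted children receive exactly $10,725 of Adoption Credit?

Full credit = 4 × $3,900 = $15,600.
$10,725 is 10,725/15,600 of the full $15,600, so 4,875/15,600 of the $32,000 range has been used: income = $299,200 + $32,000 × 4,875/15,600 = $309,200.

$309,200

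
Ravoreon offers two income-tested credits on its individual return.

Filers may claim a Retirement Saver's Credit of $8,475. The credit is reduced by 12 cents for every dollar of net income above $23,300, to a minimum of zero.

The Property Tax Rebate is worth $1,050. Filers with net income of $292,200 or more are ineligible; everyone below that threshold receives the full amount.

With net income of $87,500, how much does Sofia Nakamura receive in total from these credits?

$1,821

Retirement Saver's Credit: 12% of the $64,200 excess over $23,300 is $7,704; credit = $8,475 − $7,704 = $771.
Property Tax Rebate: $87,500 is below the $292,200 cutoff, so the full $1,050 applies.
Total: $771 + $1,050 = $1,821.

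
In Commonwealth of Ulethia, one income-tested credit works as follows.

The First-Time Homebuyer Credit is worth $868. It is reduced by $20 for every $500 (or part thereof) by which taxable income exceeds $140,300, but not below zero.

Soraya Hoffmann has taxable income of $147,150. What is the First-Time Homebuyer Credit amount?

First-Time Homebuyer Credit: income exceeds $140,300 by $6,850, which is 14 full-or-partial $500 increments; reduction = 14 × $20 = $280, leaving $588.

$588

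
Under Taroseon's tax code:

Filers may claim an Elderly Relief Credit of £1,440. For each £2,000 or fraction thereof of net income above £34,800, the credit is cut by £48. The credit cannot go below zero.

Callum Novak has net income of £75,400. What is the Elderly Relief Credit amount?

Elderly Relief Credit: income exceeds £34,800 by £40,600, which is 21 full-or-partial £2,000 increments; reduction = 21 × £48 = £1,008, leaving £432.

£432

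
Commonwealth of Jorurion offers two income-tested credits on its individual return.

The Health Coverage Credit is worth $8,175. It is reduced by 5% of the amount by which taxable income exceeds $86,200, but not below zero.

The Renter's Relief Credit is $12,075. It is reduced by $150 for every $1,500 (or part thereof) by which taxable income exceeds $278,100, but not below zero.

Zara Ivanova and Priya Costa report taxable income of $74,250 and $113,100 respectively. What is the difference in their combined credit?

$1,345

Zara ($74,250): Health Coverage Credit: $74,250 is at or below the $86,200 threshold, so the full $8,175 applies. Renter's Relief Credit: $74,250 is at or below the $278,100 threshold, so the full $12,075 applies. total $8,175 + $12,075 = $20,250
Priya ($113,100): Health Coverage Credit: 5% of the $26,900 excess over $86,200 is $1,345; credit = $8,175 − $1,345 = $6,830. Renter's Relief Credit: $113,100 is at or below the $278,100 threshold, so the full $12,075 applies. total $6,830 + $12,075 = $18,905
Difference: |$20,250 − $18,905| = $1,345.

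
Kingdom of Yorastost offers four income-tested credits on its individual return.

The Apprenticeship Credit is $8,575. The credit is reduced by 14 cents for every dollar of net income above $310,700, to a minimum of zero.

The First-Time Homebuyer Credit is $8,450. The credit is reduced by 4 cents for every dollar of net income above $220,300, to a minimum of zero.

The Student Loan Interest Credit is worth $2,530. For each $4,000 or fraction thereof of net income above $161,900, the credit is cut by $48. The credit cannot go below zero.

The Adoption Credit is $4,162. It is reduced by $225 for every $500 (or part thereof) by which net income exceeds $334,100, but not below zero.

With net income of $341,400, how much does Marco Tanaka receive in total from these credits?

Apprenticeship Credit: 14% of the $30,700 excess over $310,700 is $4,298; credit = $8,575 − $4,298 = $4,277.
First-Time Homebuyer Credit: 4% of the $121,100 excess over $220,300 is $4,844; credit = $8,450 − $4,844 = $3,606.
Student Loan Interest Credit: income exceeds $161,900 by $179,500, which is 45 full-or-partial $4,000 increments; reduction = 45 × $48 = $2,160, leaving $370.
Adoption Credit: income exceeds $334,100 by $7,300, which is 15 full-or-partial $500 increments; reduction = 15 × $225 = $3,375, leaving $787.
Total: $4,277 + $3,606 + $370 + $787 = $9,040.

$9,040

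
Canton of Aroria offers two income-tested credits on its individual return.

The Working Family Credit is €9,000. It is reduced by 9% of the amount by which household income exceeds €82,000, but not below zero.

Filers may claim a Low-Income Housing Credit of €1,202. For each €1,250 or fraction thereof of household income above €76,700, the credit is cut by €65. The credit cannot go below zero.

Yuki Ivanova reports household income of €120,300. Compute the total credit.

€5,553

Working Family Credit: 9% of the €38,300 excess over €82,000 is €3,447; credit = €9,000 − €3,447 = €5,553.
Low-Income Housing Credit: income exceeds €76,700 by €43,600 → 35 increments × €65 = €2,275 ≥ base, so the credit is €0.
Total: €5,553 + €0 = €5,553.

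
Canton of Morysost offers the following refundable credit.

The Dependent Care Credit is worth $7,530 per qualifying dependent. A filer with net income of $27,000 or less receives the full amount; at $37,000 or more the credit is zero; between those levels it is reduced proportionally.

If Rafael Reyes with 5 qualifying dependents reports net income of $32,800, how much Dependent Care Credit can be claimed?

Dependent Care Credit: base = 5 × $7,530 = $37,650. $32,800 is $5,800 into a $10,000 phase-out range, leaving 4,200/10,000 of the credit: $37,650 × 4,200/10,000 = $15,813.

$15,813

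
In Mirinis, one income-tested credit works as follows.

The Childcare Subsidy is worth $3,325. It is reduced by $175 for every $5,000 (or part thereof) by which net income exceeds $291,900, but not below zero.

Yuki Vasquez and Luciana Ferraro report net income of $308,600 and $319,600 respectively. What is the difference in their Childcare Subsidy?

Yuki ($308,600): Childcare Subsidy: income exceeds $291,900 by $16,700, which is 4 full-or-partial $5,000 increments; reduction = 4 × $175 = $700, leaving $2,625.
Luciana ($319,600): Childcare Subsidy: income exceeds $291,900 by $27,700, which is 6 full-or-partial $5,000 increments; reduction = 6 × $175 = $1,050, leaving $2,275.
Difference: |$2,625 − $2,275| = $350.

$350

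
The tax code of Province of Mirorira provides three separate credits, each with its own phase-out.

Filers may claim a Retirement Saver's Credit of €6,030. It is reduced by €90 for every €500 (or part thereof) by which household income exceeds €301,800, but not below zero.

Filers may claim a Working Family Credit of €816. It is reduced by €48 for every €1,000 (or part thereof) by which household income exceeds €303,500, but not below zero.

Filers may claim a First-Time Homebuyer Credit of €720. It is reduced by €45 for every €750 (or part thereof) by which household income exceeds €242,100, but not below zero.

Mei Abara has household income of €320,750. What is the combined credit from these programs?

Retirement Saver's Credit: income exceeds €301,800 by €18,950, which is 38 full-or-partial €500 increments; reduction = 38 × €90 = €3,420, leaving €2,610.
Working Family Credit: income exceeds €303,500 by €17,250 → 18 increments × €48 = €864 ≥ base, so the credit is €0.
First-Time Homebuyer Credit: income exceeds €242,100 by €78,650 → 105 increments × €45 = €4,725 ≥ base, so the credit is €0.
Total: €2,610 + €0 + €0 = €2,610.

€2,610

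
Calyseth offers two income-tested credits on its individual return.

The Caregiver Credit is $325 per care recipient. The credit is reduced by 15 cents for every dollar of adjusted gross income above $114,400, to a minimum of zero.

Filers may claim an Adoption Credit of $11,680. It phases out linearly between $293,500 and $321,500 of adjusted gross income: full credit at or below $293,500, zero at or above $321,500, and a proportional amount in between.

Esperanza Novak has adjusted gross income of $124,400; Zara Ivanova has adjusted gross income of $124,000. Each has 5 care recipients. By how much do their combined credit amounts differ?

Esperanza ($124,400): Caregiver Credit: base = 5 × $325 = $1,625. 15% of the $10,000 excess over $114,400 is $1,500; credit = $1,625 − $1,500 = $125. Adoption Credit: $124,400 is at or below the $293,500 threshold, so the full $11,680 applies. total $125 + $11,680 = $11,805
Zara ($124,000): Caregiver Credit: base = 5 × $325 = $1,625. 15% of the $9,600 excess over $114,400 is $1,440; credit = $1,625 − $1,440 = $185. Adoption Credit: $124,000 is at or below the $293,500 threshold, so the full $11,680 applies. total $185 + $11,680 = $11,865
Difference: |$11,805 − $11,865| = $60.

$60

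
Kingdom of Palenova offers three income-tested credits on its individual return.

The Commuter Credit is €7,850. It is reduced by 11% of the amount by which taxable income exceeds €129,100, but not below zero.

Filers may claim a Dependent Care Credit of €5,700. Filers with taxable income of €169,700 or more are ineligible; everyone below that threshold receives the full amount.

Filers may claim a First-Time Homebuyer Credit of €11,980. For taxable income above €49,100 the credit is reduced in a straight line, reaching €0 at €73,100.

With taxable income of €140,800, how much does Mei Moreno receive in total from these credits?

€12,263

Commuter Credit: 11% of the €11,700 excess over €129,100 is €1,287; credit = €7,850 − €1,287 = €6,563.
Dependent Care Credit: €140,800 is below the €169,700 cutoff, so the full €5,700 applies.
First-Time Homebuyer Credit: €140,800 is at or above €73,100, so the credit is €0.
Total: €6,563 + €5,700 + €0 = €12,263.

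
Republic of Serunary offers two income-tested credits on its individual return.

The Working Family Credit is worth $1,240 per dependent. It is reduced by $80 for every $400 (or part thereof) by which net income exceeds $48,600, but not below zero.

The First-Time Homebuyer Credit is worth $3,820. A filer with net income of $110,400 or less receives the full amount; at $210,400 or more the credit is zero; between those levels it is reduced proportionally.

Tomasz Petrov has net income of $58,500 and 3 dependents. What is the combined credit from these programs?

$5,540

Working Family Credit: base = 3 × $1,240 = $3,720. income exceeds $48,600 by $9,900, which is 25 full-or-partial $400 increments; reduction = 25 × $80 = $2,000, leaving $1,720.
First-Time Homebuyer Credit: $58,500 is at or below the $110,400 threshold, so the full $3,820 applies.
Total: $1,720 + $3,820 = $5,540.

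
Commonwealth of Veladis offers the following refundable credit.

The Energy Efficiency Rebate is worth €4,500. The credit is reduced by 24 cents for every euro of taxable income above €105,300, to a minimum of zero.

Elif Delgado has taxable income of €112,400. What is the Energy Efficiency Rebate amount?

€2,796

Energy Efficiency Rebate: 24% of the €7,100 excess over €105,300 is €1,704; credit = €4,500 − €1,704 = €2,796.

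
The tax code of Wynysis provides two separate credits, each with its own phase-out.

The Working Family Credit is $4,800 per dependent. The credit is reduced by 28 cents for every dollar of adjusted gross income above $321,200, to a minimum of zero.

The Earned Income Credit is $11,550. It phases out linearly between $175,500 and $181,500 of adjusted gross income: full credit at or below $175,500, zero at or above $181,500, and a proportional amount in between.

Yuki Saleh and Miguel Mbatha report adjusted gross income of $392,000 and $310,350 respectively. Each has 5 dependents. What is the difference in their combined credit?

Yuki ($392,000): Working Family Credit: base = 5 × $4,800 = $24,000. 28% of the $70,800 excess over $321,200 is $19,824; credit = $24,000 − $19,824 = $4,176. Earned Income Credit: $392,000 is at or above $181,500, so the credit is $0. total $4,176 + $0 = $4,176
Miguel ($310,350): Working Family Credit: base = 5 × $4,800 = $24,000. $310,350 is at or below the $321,200 threshold, so the full $24,000 applies. Earned Income Credit: $310,350 is at or above $181,500, so the credit is $0. total $24,000 + $0 = $24,000
Difference: |$4,176 − $24,000| = $19,824.

$19,824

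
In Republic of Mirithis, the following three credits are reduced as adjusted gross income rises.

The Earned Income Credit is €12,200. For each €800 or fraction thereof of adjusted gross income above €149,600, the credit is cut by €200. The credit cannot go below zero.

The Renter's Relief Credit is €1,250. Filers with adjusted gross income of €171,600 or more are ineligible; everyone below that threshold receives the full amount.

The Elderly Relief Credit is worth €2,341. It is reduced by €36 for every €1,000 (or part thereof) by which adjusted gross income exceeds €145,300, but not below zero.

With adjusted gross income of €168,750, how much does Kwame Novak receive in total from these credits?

€10,127

Earned Income Credit: income exceeds €149,600 by €19,150, which is 24 full-or-partial €800 increments; reduction = 24 × €200 = €4,800, leaving €7,400.
Renter's Relief Credit: €168,750 is below the €171,600 cutoff, so the full €1,250 applies.
Elderly Relief Credit: income exceeds €145,300 by €23,450, which is 24 full-or-partial €1,000 increments; reduction = 24 × €36 = €864, leaving €1,477.
Total: €7,400 + €1,250 + €1,477 = €10,127.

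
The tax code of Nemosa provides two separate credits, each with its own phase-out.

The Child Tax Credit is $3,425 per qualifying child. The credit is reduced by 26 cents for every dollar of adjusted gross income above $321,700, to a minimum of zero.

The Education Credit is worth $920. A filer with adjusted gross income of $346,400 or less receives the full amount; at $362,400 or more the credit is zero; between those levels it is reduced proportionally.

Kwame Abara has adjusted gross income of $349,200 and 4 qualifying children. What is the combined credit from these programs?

$7,309

Child Tax Credit: base = 4 × $3,425 = $13,700. 26% of the $27,500 excess over $321,700 is $7,150; credit = $13,700 − $7,150 = $6,550.
Education Credit: $349,200 is $2,800 into a $16,000 phase-out range, leaving 13,200/16,000 of the credit: $920 × 13,200/16,000 = $759.
Total: $6,550 + $759 = $7,309.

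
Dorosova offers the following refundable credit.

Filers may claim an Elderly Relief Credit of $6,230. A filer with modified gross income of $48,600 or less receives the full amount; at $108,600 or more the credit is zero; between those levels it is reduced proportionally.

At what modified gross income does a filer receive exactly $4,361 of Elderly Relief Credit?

$4,361 is 4,361/6,230 of the full $6,230, so 1,869/6,230 of the $60,000 range has been used: income = $48,600 + $60,000 × 1,869/6,230 = $66,600.

$66,600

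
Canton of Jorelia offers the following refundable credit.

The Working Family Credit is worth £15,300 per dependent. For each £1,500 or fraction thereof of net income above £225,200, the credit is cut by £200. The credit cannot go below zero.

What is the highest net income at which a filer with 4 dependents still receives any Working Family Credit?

Full credit = 4 × £15,300 = £61,200.
After 305 increments the reduction is 305 × £200 = £61,000, leaving £200; one more increment wipes it out. Increment 305 ends at excess 305 × £1,500 = £457,500, so the highest qualifying income is £225,200 + £457,500 = £682,700.

£682,700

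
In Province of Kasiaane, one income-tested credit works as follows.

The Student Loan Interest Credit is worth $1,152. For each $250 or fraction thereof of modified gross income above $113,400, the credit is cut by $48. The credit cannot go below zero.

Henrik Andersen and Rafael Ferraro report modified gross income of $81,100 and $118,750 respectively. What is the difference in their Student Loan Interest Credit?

$1,056

Henrik ($81,100): Student Loan Interest Credit: $81,100 is at or below the $113,400 threshold, so the full $1,152 applies.
Rafael ($118,750): Student Loan Interest Credit: income exceeds $113,400 by $5,350, which is 22 full-or-partial $250 increments; reduction = 22 × $48 = $1,056, leaving $96.
Difference: |$1,152 − $96| = $1,056.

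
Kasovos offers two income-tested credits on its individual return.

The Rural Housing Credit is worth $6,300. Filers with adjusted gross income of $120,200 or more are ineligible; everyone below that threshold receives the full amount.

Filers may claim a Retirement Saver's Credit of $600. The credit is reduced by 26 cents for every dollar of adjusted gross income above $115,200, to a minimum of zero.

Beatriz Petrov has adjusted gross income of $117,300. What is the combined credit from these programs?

Rural Housing Credit: $117,300 is below the $120,200 cutoff, so the full $6,300 applies.
Retirement Saver's Credit: 26% of the $2,100 excess over $115,200 is $546; credit = $600 − $546 = $54.
Total: $6,300 + $54 = $6,354.

$6,354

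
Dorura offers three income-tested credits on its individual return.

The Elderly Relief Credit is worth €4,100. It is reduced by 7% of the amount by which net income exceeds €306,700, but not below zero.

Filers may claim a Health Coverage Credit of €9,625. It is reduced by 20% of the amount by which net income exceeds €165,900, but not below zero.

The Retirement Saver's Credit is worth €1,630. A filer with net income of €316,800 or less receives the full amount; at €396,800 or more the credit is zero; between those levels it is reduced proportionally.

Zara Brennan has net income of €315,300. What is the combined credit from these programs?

€5,128

Elderly Relief Credit: 7% of the €8,600 excess over €306,700 is €602; credit = €4,100 − €602 = €3,498.
Health Coverage Credit: 20% of the €149,400 excess over €165,900 is €29,880 ≥ base, so the credit is €0.
Retirement Saver's Credit: €315,300 is at or below the €316,800 threshold, so the full €1,630 applies.
Total: €3,498 + €0 + €1,630 = €5,128.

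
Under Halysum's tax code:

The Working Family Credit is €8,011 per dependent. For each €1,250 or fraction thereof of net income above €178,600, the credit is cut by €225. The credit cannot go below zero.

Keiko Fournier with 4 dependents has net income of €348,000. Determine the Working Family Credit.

Working Family Credit: base = 4 × €8,011 = €32,044. income exceeds €178,600 by €169,400, which is 136 full-or-partial €1,250 increments; reduction = 136 × €225 = €30,600, leaving €1,444.

€1,444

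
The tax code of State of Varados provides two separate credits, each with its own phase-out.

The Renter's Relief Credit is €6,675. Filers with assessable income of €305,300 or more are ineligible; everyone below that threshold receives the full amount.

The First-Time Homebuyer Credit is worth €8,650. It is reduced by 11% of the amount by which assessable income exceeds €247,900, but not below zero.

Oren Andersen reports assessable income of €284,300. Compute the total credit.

Renter's Relief Credit: €284,300 is below the €305,300 cutoff, so the full €6,675 applies.
First-Time Homebuyer Credit: 11% of the €36,400 excess over €247,900 is €4,004; credit = €8,650 − €4,004 = €4,646.
Total: €6,675 + €4,646 = €11,321.

€11,321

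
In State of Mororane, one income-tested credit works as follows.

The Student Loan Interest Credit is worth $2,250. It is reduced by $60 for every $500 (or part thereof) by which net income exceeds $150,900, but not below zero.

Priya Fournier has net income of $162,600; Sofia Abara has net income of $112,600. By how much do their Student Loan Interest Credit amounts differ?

$1,440

Priya ($162,600): Student Loan Interest Credit: income exceeds $150,900 by $11,700, which is 24 full-or-partial $500 increments; reduction = 24 × $60 = $1,440, leaving $810.
Sofia ($112,600): Student Loan Interest Credit: $112,600 is at or below the $150,900 threshold, so the full $2,250 applies.
Difference: |$810 − $2,250| = $1,440.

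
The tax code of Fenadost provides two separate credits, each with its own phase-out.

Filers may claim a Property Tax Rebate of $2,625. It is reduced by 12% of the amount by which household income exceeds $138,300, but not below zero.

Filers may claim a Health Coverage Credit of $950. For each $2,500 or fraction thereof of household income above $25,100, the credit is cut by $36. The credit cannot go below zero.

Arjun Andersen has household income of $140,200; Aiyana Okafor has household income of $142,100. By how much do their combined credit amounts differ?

Arjun ($140,200): Property Tax Rebate: 12% of the $1,900 excess over $138,300 is $228; credit = $2,625 − $228 = $2,397. Health Coverage Credit: income exceeds $25,100 by $115,100 → 47 increments × $36 = $1,692 ≥ base, so the credit is $0. total $2,397 + $0 = $2,397
Aiyana ($142,100): Property Tax Rebate: 12% of the $3,800 excess over $138,300 is $456; credit = $2,625 − $456 = $2,169. Health Coverage Credit: income exceeds $25,100 by $117,000 → 47 increments × $36 = $1,692 ≥ base, so the credit is $0. total $2,169 + $0 = $2,169
Difference: |$2,397 − $2,169| = $228.

$228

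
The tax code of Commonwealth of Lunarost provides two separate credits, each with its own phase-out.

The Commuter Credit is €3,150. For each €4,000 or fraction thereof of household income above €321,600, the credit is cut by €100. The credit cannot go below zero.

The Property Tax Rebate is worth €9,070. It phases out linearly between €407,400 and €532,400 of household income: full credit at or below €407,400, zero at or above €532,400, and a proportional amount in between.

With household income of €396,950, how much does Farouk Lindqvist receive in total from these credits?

€10,320

Commuter Credit: income exceeds €321,600 by €75,350, which is 19 full-or-partial €4,000 increments; reduction = 19 × €100 = €1,900, leaving €1,250.
Property Tax Rebate: €396,950 is at or below the €407,400 threshold, so the full €9,070 applies.
Total: €1,250 + €9,070 = €10,320.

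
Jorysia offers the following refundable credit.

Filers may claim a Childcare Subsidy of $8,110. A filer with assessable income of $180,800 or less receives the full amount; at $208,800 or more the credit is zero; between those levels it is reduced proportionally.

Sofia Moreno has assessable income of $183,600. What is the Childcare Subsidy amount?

Childcare Subsidy: $183,600 is $2,800 into a $28,000 phase-out range, leaving 25,200/28,000 of the credit: $8,110 × 25,200/28,000 = $7,299.

$7,299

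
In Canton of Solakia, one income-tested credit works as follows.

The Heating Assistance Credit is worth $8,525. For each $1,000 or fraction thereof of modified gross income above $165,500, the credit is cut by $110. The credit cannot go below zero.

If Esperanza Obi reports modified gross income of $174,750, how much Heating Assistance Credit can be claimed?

$7,425

Heating Assistance Credit: income exceeds $165,500 by $9,250, which is 10 full-or-partial $1,000 increments; reduction = 10 × $110 = $1,100, leaving $7,425.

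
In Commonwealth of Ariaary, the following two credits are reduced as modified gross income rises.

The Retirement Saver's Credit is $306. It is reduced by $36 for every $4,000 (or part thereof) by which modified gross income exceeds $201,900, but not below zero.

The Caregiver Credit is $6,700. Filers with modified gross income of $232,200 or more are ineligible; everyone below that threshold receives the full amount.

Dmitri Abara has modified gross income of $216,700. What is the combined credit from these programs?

Retirement Saver's Credit: income exceeds $201,900 by $14,800, which is 4 full-or-partial $4,000 increments; reduction = 4 × $36 = $144, leaving $162.
Caregiver Credit: $216,700 is below the $232,200 cutoff, so the full $6,700 applies.
Total: $162 + $6,700 = $6,862.

$6,862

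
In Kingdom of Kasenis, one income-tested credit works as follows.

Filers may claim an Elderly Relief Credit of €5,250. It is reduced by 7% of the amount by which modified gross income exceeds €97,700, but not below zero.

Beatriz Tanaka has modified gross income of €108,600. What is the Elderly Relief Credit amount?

Elderly Relief Credit: 7% of the €10,900 excess over €97,700 is €763; credit = €5,250 − €763 = €4,487.

€4,487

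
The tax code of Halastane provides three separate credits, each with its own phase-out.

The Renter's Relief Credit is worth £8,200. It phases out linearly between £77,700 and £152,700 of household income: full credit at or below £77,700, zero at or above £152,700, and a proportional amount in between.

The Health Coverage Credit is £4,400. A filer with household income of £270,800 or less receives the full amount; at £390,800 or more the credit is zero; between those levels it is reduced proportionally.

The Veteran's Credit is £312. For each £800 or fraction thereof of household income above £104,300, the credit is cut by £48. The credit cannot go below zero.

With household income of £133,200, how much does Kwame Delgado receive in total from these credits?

Renter's Relief Credit: £133,200 is £55,500 into a £75,000 phase-out range, leaving 19,500/75,000 of the credit: £8,200 × 19,500/75,000 = £2,132.
Health Coverage Credit: £133,200 is at or below the £270,800 threshold, so the full £4,400 applies.
Veteran's Credit: income exceeds £104,300 by £28,900 → 37 increments × £48 = £1,776 ≥ base, so the credit is £0.
Total: £2,132 + £4,400 + £0 = £6,532.

£6,532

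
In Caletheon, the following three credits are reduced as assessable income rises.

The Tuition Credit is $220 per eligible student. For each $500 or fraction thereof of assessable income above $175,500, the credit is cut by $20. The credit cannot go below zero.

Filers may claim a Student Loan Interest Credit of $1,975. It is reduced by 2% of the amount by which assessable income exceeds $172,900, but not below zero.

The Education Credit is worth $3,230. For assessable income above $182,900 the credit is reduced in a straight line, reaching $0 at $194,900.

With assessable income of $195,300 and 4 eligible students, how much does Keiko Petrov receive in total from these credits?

Tuition Credit: base = 4 × $220 = $880. income exceeds $175,500 by $19,800, which is 40 full-or-partial $500 increments; reduction = 40 × $20 = $800, leaving $80.
Student Loan Interest Credit: 2% of the $22,400 excess over $172,900 is $448; credit = $1,975 − $448 = $1,527.
Education Credit: $195,300 is at or above $194,900, so the credit is $0.
Total: $80 + $1,527 + $0 = $1,607.

$1,607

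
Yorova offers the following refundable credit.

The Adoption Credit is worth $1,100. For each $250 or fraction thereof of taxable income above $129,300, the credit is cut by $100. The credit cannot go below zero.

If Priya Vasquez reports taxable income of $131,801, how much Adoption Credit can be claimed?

Adoption Credit: income exceeds $129,300 by $2,501 → 11 increments × $100 = $1,100 ≥ base, so the credit is $0.

$0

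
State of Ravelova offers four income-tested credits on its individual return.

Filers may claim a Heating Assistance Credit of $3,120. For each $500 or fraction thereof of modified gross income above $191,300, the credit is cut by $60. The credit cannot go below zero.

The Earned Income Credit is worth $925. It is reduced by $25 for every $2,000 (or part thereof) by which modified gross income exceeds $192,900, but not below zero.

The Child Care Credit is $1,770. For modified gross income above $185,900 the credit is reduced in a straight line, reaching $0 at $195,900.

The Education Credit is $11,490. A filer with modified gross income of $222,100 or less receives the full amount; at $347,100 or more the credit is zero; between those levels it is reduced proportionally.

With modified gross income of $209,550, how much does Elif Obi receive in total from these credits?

Heating Assistance Credit: income exceeds $191,300 by $18,250, which is 37 full-or-partial $500 increments; reduction = 37 × $60 = $2,220, leaving $900.
Earned Income Credit: income exceeds $192,900 by $16,650, which is 9 full-or-partial $2,000 increments; reduction = 9 × $25 = $225, leaving $700.
Child Care Credit: $209,550 is at or above $195,900, so the credit is $0.
Education Credit: $209,550 is at or below the $222,100 threshold, so the full $11,490 applies.
Total: $900 + $700 + $0 + $11,490 = $13,090.

$13,090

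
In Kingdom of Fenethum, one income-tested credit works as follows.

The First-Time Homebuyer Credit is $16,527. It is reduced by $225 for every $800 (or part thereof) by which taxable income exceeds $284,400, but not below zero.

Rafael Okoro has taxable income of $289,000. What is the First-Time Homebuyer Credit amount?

First-Time Homebuyer Credit: income exceeds $284,400 by $4,600, which is 6 full-or-partial $800 increments; reduction = 6 × $225 = $1,350, leaving $15,177.

$15,177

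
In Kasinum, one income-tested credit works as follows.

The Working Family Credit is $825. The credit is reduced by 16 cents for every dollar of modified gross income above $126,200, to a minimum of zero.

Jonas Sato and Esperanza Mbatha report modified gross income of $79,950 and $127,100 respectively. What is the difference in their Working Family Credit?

$144

Jonas ($79,950): Working Family Credit: $79,950 is at or below the $126,200 threshold, so the full $825 applies.
Esperanza ($127,100): Working Family Credit: 16% of the $900 excess over $126,200 is $144; credit = $825 − $144 = $681.
Difference: |$825 − $681| = $144.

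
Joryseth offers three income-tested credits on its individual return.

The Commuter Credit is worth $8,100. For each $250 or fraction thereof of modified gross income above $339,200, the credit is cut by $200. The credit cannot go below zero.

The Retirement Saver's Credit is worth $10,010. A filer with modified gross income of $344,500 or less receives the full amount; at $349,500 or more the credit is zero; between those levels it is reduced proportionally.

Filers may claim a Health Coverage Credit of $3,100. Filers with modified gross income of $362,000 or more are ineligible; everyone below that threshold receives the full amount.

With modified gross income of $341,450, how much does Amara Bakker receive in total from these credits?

Commuter Credit: income exceeds $339,200 by $2,250, which is 9 full-or-partial $250 increments; reduction = 9 × $200 = $1,800, leaving $6,300.
Retirement Saver's Credit: $341,450 is at or below the $344,500 threshold, so the full $10,010 applies.
Health Coverage Credit: $341,450 is below the $362,000 cutoff, so the full $3,100 applies.
Total: $6,300 + $10,010 + $3,100 = $19,410.

$19,410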